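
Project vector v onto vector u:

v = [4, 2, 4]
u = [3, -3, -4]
proj_u(v) = [-15/17, 15/17, 20/17]

v·u = (4)(3) + (2)(-3) + (4)(-4) = -10
u·u = (3)² + (-3)² + (-4)² = 34
proj_u(v) = (v·u / u·u) × u = (-10/34) × u = (-5/17) × u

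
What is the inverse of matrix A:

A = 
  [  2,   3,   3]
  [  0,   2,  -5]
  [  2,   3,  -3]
det(A) = (2)·((2)(-3) - (-5)(3)) - (3)·((0)(-3) - (-5)(2)) + (3)·((0)(3) - (2)(2))
  = (2)(9) - (3)(10) + (3)(-4)
  = -24
det(A) = -24 ≠ 0, so A is invertible.

Cofactors Cᵢⱼ = (-1)ⁱ⁺ʲ·Mᵢⱼ:
C = 
  [  9, -10,  -4]
  [ 18, -12,   0]
  [-21,  10,   4]

adj(A) = Cᵀ:
adj(A) = 
  [  9,  18, -21]
  [-10, -12,  10]
  [ -4,   0,   4]

A⁻¹ = (-1/24) · adj(A):
A⁻¹ = 
  [ -3/8,  -3/4,   7/8]
  [ 5/12,   1/2, -5/12]
  [  1/6,     0,  -1/6]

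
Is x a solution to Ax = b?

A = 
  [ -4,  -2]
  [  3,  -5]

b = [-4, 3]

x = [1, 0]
Yes

Ax = [-4, 3] = b ✓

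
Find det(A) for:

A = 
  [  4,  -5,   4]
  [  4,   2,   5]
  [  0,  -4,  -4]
-96

Cofactor expansion along row 1:
det(A) = (4)·((2)(-4) - (5)(-4)) - (-5)·((4)(-4) - (5)(0)) + (4)·((4)(-4) - (2)(0))
  = (4)(12) - (-5)(-16) + (4)(-16)
  = -96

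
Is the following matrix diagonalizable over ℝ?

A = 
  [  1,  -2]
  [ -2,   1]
Yes

tr(A) = 2, det(A) = -3
Characteristic polynomial: λ² - tr(A)λ + det(A) = λ² - 2λ - 3
λ² - 2λ - 3 = (λ + 1)(λ - 3)
Eigenvalues: 3, -1
λ=-1: alg. mult. = 1, geom. mult. = 2 - rank(A - (-1)I) = 2 - 1 = 1
λ=3: alg. mult. = 1, geom. mult. = 2 - rank(A - (3)I) = 2 - 1 = 1
Sum of geometric multiplicities equals n, so A has n independent eigenvectors.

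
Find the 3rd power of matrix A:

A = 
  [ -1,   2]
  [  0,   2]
A^3 = 
  [ -1,   6]
  [  0,   8]

A² = A·A:
A²[1,1] = (-1)(-1) + (2)(0) = 1
A²[1,2] = (-1)(2) + (2)(2) = 2
A²[2,1] = (0)(-1) + (2)(0) = 0
A²[2,2] = (0)(2) + (2)(2) = 4
A² = 
  [  1,   2]
  [  0,   4]

A^3 = A^2·A:
A^3[1,1] = (1)(-1) + (2)(0) = -1
A^3[1,2] = (1)(2) + (2)(2) = 6
A^3[2,1] = (0)(-1) + (4)(0) = 0
A^3[2,2] = (0)(2) + (4)(2) = 8
A^3 = 
  [ -1,   6]
  [  0,   8]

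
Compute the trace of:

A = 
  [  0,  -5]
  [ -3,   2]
2

tr(A) = 0 + 2 = 2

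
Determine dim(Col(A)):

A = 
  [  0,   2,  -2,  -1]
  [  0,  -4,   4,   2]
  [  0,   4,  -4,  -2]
Row reduce:
R2 → R2 + (2)·R1
R3 → R3 - (2)·R1
REF = 
  [  0,   2,  -2,  -1]
  [  0,   0,   0,   0]
  [  0,   0,   0,   0]
Pivot columns: 2 → 1 pivot.
dim(Col(A)) = number of pivot columns = 1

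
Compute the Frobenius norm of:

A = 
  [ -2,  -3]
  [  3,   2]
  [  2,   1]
||A||_F = 5.568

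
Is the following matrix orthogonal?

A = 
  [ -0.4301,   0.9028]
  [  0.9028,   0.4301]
Yes

AᵀA = 
  [  1,   0]
  [  0,   1]
≈ I (equal to I up to the 4-dp rounding of the entries)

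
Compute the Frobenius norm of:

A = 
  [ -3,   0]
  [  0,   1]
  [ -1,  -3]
||A||_F = 4.472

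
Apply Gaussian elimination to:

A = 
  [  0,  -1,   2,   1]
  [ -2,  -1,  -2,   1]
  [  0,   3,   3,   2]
Row operations:
Swap R1 ↔ R2
R3 → R3 + (3)·R2

Resulting echelon form:
REF = 
  [ -2,  -1,  -2,   1]
  [  0,  -1,   2,   1]
  [  0,   0,   9,   5]

Rank = 3 (number of non-zero pivot rows).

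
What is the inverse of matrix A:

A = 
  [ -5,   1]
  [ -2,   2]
det(A) = (-5)(2) - (1)(-2) = -8
For a 2×2 matrix, A⁻¹ = (1/det(A)) · [[d, -b], [-c, a]]
    = (-1/8) · [[2, -1], [2, -5]]

A⁻¹ = 
  [-1/4,  1/8]
  [-1/4,  5/8]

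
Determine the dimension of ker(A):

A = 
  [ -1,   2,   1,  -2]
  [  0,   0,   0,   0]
nullity(A) = 3

Row reduce:
(no row operations needed)
REF = 
  [ -1,   2,   1,  -2]
  [  0,   0,   0,   0]
Pivot columns: 1 → 1 pivot.
rank(A) = 1, so nullity(A) = 4 - 1 = 3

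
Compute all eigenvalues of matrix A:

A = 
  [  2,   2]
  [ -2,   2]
λ = 2 + 2i, 2 - 2i  (≈ 2 + 2i, 2 - 2i)

tr(A) = 4, det(A) = 8
Characteristic polynomial: λ² - tr(A)λ + det(A) = λ² - 4λ + 8
λ² - 4λ + 8 = 0  ⇒  λ = (4 ± √((-4)² - 4·(8)))/2 = (4 ± √(-16))/2
  = 2 + 2i,  2 - 2i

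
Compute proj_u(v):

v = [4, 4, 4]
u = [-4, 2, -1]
proj_u(v) = [16/7, -8/7, 4/7]

v·u = (4)(-4) + (4)(2) + (4)(-1) = -12
u·u = (-4)² + (2)² + (-1)² = 21
proj_u(v) = (v·u / u·u) × u = (-12/21) × u = (-4/7) × u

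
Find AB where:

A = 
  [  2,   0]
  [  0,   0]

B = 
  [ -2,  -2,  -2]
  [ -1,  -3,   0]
AB = 
  [ -4,  -4,  -4]
  [  0,   0,   0]

A is 2×2 and B is 2×3, so AB is 2×3. Each entry is (row of A)·(column of B):
AB[1,1] = (2)(-2) + (0)(-1) = -4
AB[1,2] = (2)(-2) + (0)(-3) = -4
AB[1,3] = (2)(-2) + (0)(0) = -4
AB[2,1] = (0)(-2) + (0)(-1) = 0
AB[2,2] = (0)(-2) + (0)(-3) = 0
AB[2,3] = (0)(-2) + (0)(0) = 0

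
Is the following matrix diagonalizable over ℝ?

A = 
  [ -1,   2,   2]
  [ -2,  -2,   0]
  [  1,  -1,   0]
No

Characteristic polynomial: det(λI - A) = λ³ + 3λ² + 4λ - 8
Testing integer divisors of the constant term: p(1) = 0, so (λ - 1) is a factor:
p(λ) = (λ - 1)(λ² + 4λ + 8)
λ² + 4λ + 8 = 0  ⇒  λ = (-4 ± √((4)² - 4·(8)))/2 = (-4 ± √(-16))/2
  = -2 + 2i,  -2 - 2i
Eigenvalues: 1, -2 + 2i, -2 - 2i  (≈ 1, -2 + 2i, -2 - 2i)
Has complex eigenvalues (not diagonalizable over ℝ).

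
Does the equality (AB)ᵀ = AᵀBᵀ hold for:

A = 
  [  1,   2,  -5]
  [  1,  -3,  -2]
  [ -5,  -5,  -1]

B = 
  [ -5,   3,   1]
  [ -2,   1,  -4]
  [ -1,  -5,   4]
No

(AB)ᵀ = 
  [ -4,   3,  36]
  [ 30,  10, -15]
  [-27,   5,  11]

AᵀBᵀ = 
  [ -7,  19, -26]
  [-24,  13,  -7]
  [ 18,  12,  11]

The two matrices differ, so (AB)ᵀ ≠ AᵀBᵀ in general. The correct identity is (AB)ᵀ = BᵀAᵀ.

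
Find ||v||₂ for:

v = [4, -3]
5

||v||₂ = √((4)² + (-3)²) = √25 = 5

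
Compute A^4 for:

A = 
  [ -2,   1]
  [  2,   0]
A² = A·A:
A²[1,1] = (-2)(-2) + (1)(2) = 6
A²[1,2] = (-2)(1) + (1)(0) = -2
A²[2,1] = (2)(-2) + (0)(2) = -4
A²[2,2] = (2)(1) + (0)(0) = 2
A² = 
  [  6,  -2]
  [ -4,   2]

A^3 = A^2·A:
A^3[1,1] = (6)(-2) + (-2)(2) = -16
A^3[1,2] = (6)(1) + (-2)(0) = 6
A^3[2,1] = (-4)(-2) + (2)(2) = 12
A^3[2,2] = (-4)(1) + (2)(0) = -4
A^3 = 
  [-16,   6]
  [ 12,  -4]

A^4 = A^3·A:
A^4[1,1] = (-16)(-2) + (6)(2) = 44
A^4[1,2] = (-16)(1) + (6)(0) = -16
A^4[2,1] = (12)(-2) + (-4)(2) = -32
A^4[2,2] = (12)(1) + (-4)(0) = 12
A^4 = 
  [ 44, -16]
  [-32,  12]

Therefore
A^4 = 
  [ 44, -16]
  [-32,  12]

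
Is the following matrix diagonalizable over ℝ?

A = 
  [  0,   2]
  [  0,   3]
Yes

tr(A) = 3, det(A) = 0
Characteristic polynomial: λ² - tr(A)λ + det(A) = λ² - 3λ
λ² - 3λ = λ(λ - 3)
Eigenvalues: 3, 0
λ=0: alg. mult. = 1, geom. mult. = 2 - rank(A - (0)I) = 2 - 1 = 1
λ=3: alg. mult. = 1, geom. mult. = 2 - rank(A - (3)I) = 2 - 1 = 1
Sum of geometric multiplicities equals n, so A has n independent eigenvectors.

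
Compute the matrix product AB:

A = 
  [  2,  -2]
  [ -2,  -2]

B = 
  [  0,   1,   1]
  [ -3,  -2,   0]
A is 2×2 and B is 2×3, so AB is 2×3. Each entry is (row of A)·(column of B):
AB[1,1] = (2)(0) + (-2)(-3) = 6
AB[1,2] = (2)(1) + (-2)(-2) = 6
AB[1,3] = (2)(1) + (-2)(0) = 2
AB[2,1] = (-2)(0) + (-2)(-3) = 6
AB[2,2] = (-2)(1) + (-2)(-2) = 2
AB[2,3] = (-2)(1) + (-2)(0) = -2

AB = 
  [  6,   6,   2]
  [  6,   2,  -2]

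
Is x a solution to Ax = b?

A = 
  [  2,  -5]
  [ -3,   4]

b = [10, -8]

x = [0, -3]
No

Ax = [15, -12] ≠ b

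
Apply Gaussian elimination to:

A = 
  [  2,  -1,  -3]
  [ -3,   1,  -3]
Row operations:
R2 → R2 + (3/2)·R1

Resulting echelon form:
REF = 
  [    2,    -1,    -3]
  [    0,  -1/2, -15/2]

Rank = 2 (number of non-zero pivot rows).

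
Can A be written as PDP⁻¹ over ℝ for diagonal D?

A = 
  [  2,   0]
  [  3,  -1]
Yes

tr(A) = 1, det(A) = -2
Characteristic polynomial: λ² - tr(A)λ + det(A) = λ² - λ - 2
λ² - λ - 2 = (λ + 1)(λ - 2)
Eigenvalues: 2, -1
λ=-1: alg. mult. = 1, geom. mult. = 2 - rank(A - (-1)I) = 2 - 1 = 1
λ=2: alg. mult. = 1, geom. mult. = 2 - rank(A - (2)I) = 2 - 1 = 1
Sum of geometric multiplicities equals n, so A has n independent eigenvectors.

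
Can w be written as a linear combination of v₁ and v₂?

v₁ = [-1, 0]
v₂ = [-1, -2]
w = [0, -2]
Yes

Form the augmented matrix and row-reduce:
[v₁|v₂|w] = 
  [ -1,  -1,   0]
  [  0,  -2,  -2]
(already in echelon form — no row operations needed)

No row of the form [0 0 | nonzero], so the system is consistent. Back-substitution gives c₁ = -1, c₂ = 1: w = (-1)·v₁ + (1)·v₂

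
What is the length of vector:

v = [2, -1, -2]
3

||v||₂ = √((2)² + (-1)² + (-2)²) = √9 = 3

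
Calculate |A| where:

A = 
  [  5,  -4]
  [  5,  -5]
-5

For a 2×2 matrix, det = ad - bc = (5)(-5) - (-4)(5) = -5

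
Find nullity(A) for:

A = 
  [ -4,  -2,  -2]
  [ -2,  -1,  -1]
nullity(A) = 2

Row reduce:
R2 → R2 - (1/2)·R1
REF = 
  [ -4,  -2,  -2]
  [  0,   0,   0]
Pivot columns: 1 → 1 pivot.
rank(A) = 1, so nullity(A) = 3 - 1 = 2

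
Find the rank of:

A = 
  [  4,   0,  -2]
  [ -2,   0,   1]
rank(A) = 1

Row reduce:
R2 → R2 + (1/2)·R1
REF = 
  [  4,   0,  -2]
  [  0,   0,   0]
Pivot columns: 1 → 1 pivot.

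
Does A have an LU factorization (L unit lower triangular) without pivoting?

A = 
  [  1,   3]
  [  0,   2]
Yes.
A[1,1] = 1 ≠ 0, so Gaussian elimination proceeds without a row swap: multiplier ℓ₂₁ = (0)/(1) = 0, and U[2,2] = 2 - (0)(3) = 2.
L = 
  [  1,   0]
  [  0,   1]
U = 
  [  1,   3]
  [  0,   2]
Check row 2 of LU: [(0)(1), (0)(3) + 2] = [0, 2] = row 2 of A ✓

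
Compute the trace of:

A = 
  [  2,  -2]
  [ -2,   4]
6

tr(A) = 2 + 4 = 6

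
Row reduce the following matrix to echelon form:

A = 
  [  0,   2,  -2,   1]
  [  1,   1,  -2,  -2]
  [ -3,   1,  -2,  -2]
Row operations:
Swap R1 ↔ R2
R3 → R3 + (3)·R1
R3 → R3 - (2)·R2

Resulting echelon form:
REF = 
  [  1,   1,  -2,  -2]
  [  0,   2,  -2,   1]
  [  0,   0,  -4, -10]

Rank = 3 (number of non-zero pivot rows).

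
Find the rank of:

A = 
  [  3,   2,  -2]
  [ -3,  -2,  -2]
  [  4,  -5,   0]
Row reduce:
R2 → R2 + (1)·R1
R3 → R3 - (4/3)·R1
Swap R2 ↔ R3
REF = 
  [    3,     2,    -2]
  [    0, -23/3,   8/3]
  [    0,     0,    -4]
Pivot columns: 1, 2, 3 → 3 pivots.

rank(A) = 3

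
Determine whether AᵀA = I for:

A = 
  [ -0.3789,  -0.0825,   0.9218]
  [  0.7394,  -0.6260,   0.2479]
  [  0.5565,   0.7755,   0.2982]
Yes

AᵀA = 
  [  1,   0,   0]
  [  0,   1.0001,   0]
  [  0,   0,   1.0001]
≈ I (equal to I up to the 4-dp rounding of the entries)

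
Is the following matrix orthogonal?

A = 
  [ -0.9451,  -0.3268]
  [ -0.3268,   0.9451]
Yes

AᵀA = 
  [  1,   0]
  [  0,   1]
≈ I (equal to I up to the 4-dp rounding of the entries)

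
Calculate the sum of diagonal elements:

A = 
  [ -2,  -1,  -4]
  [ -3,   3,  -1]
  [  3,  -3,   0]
1

tr(A) = -2 + 3 + 0 = 1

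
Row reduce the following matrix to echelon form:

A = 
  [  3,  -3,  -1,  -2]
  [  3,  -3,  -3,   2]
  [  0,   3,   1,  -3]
Row operations:
R2 → R2 - (1)·R1
Swap R2 ↔ R3

Resulting echelon form:
REF = 
  [  3,  -3,  -1,  -2]
  [  0,   3,   1,  -3]
  [  0,   0,  -2,   4]

Rank = 3 (number of non-zero pivot rows).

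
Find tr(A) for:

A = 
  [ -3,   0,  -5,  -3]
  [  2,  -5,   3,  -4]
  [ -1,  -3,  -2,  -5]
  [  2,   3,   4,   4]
-6

tr(A) = -3 + -5 + -2 + 4 = -6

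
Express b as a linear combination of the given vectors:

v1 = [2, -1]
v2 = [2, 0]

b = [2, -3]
c1 = 3, c2 = -2

b = 3·v1 + -2·v2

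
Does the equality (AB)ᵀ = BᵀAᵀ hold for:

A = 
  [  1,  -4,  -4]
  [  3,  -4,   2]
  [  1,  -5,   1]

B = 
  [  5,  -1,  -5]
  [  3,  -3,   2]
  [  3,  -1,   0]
Yes

(AB)ᵀ = 
  [-19,   9,  -7]
  [ 15,   7,  13]
  [-13, -23, -15]

BᵀAᵀ = 
  [-19,   9,  -7]
  [ 15,   7,  13]
  [-13, -23, -15]

Both sides are equal — this is the standard identity (AB)ᵀ = BᵀAᵀ, which holds for all A, B.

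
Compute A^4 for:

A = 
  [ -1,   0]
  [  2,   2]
A^4 = 
  [  1,   0]
  [ 10,  16]

A² = A·A:
A²[1,1] = (-1)(-1) + (0)(2) = 1
A²[1,2] = (-1)(0) + (0)(2) = 0
A²[2,1] = (2)(-1) + (2)(2) = 2
A²[2,2] = (2)(0) + (2)(2) = 4
A² = 
  [  1,   0]
  [  2,   4]

A^3 = A^2·A:
A^3[1,1] = (1)(-1) + (0)(2) = -1
A^3[1,2] = (1)(0) + (0)(2) = 0
A^3[2,1] = (2)(-1) + (4)(2) = 6
A^3[2,2] = (2)(0) + (4)(2) = 8
A^3 = 
  [ -1,   0]
  [  6,   8]

A^4 = A^3·A:
A^4[1,1] = (-1)(-1) + (0)(2) = 1
A^4[1,2] = (-1)(0) + (0)(2) = 0
A^4[2,1] = (6)(-1) + (8)(2) = 10
A^4[2,2] = (6)(0) + (8)(2) = 16
A^4 = 
  [  1,   0]
  [ 10,  16]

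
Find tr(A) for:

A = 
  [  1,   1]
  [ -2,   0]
1

tr(A) = 1 + 0 = 1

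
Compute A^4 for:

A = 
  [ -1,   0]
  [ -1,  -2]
A² = A·A:
A²[1,1] = (-1)(-1) + (0)(-1) = 1
A²[1,2] = (-1)(0) + (0)(-2) = 0
A²[2,1] = (-1)(-1) + (-2)(-1) = 3
A²[2,2] = (-1)(0) + (-2)(-2) = 4
A² = 
  [  1,   0]
  [  3,   4]

A^3 = A^2·A:
A^3[1,1] = (1)(-1) + (0)(-1) = -1
A^3[1,2] = (1)(0) + (0)(-2) = 0
A^3[2,1] = (3)(-1) + (4)(-1) = -7
A^3[2,2] = (3)(0) + (4)(-2) = -8
A^3 = 
  [ -1,   0]
  [ -7,  -8]

A^4 = A^3·A:
A^4[1,1] = (-1)(-1) + (0)(-1) = 1
A^4[1,2] = (-1)(0) + (0)(-2) = 0
A^4[2,1] = (-7)(-1) + (-8)(-1) = 15
A^4[2,2] = (-7)(0) + (-8)(-2) = 16
A^4 = 
  [  1,   0]
  [ 15,  16]

Therefore
A^4 = 
  [  1,   0]
  [ 15,  16]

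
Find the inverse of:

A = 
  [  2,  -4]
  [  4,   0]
det(A) = (2)(0) - (-4)(4) = 16
For a 2×2 matrix, A⁻¹ = (1/det(A)) · [[d, -b], [-c, a]]
    = (1/16) · [[0, 4], [-4, 2]]

A⁻¹ = 
  [   0,  1/4]
  [-1/4,  1/8]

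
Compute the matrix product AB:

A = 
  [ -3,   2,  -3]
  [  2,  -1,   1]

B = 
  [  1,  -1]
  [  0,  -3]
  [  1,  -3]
A is 2×3 and B is 3×2, so AB is 2×2. Each entry is (row of A)·(column of B):
AB[1,1] = (-3)(1) + (2)(0) + (-3)(1) = -6
AB[1,2] = (-3)(-1) + (2)(-3) + (-3)(-3) = 6
AB[2,1] = (2)(1) + (-1)(0) + (1)(1) = 3
AB[2,2] = (2)(-1) + (-1)(-3) + (1)(-3) = -2

AB = 
  [ -6,   6]
  [  3,  -2]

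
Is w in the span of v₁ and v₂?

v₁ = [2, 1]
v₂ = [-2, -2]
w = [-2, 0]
Yes

Form the augmented matrix and row-reduce:
[v₁|v₂|w] = 
  [  2,  -2,  -2]
  [  1,  -2,   0]
R2 → R2 - (1/2)·R1
REF = 
  [  2,  -2,  -2]
  [  0,  -1,   1]

No row of the form [0 0 | nonzero], so the system is consistent. Back-substitution gives c₁ = -2, c₂ = -1: w = (-2)·v₁ + (-1)·v₂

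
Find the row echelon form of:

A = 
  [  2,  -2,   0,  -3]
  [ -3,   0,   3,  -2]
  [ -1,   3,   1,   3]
Row operations:
R2 → R2 + (3/2)·R1
R3 → R3 + (1/2)·R1
R3 → R3 + (2/3)·R2

Resulting echelon form:
REF = 
  [    2,    -2,     0,    -3]
  [    0,    -3,     3, -13/2]
  [    0,     0,     3, -17/6]

Rank = 3 (number of non-zero pivot rows).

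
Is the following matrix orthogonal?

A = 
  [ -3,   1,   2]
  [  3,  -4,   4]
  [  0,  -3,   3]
No

AᵀA = 
  [ 18, -15,   6]
  [-15,  26, -23]
  [  6, -23,  29]
≠ I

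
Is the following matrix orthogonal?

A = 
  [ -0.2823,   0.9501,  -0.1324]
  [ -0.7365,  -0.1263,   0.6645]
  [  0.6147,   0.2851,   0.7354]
Yes

AᵀA = 
  [  1,   0.0001,   0]
  [  0.0001,   0.9999,  -0.0001]
  [  0,  -0.0001,   0.9999]
≈ I (equal to I up to the 4-dp rounding of the entries)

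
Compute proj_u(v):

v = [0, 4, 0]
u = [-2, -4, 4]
proj_u(v) = [8/9, 16/9, -16/9]

v·u = (0)(-2) + (4)(-4) + (0)(4) = -16
u·u = (-2)² + (-4)² + (4)² = 36
proj_u(v) = (v·u / u·u) × u = (-16/36) × u = (-4/9) × u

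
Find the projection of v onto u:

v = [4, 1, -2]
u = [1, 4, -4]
proj_u(v) = [16/33, 64/33, -64/33]

v·u = (4)(1) + (1)(4) + (-2)(-4) = 16
u·u = (1)² + (4)² + (-4)² = 33
proj_u(v) = (v·u / u·u) × u = (16/33) × u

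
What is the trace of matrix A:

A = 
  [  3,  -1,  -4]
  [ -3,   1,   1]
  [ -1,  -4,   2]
6

tr(A) = 3 + 1 + 2 = 6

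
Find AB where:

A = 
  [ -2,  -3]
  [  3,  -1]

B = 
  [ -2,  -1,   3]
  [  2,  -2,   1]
A is 2×2 and B is 2×3, so AB is 2×3. Each entry is (row of A)·(column of B):
AB[1,1] = (-2)(-2) + (-3)(2) = -2
AB[1,2] = (-2)(-1) + (-3)(-2) = 8
AB[1,3] = (-2)(3) + (-3)(1) = -9
AB[2,1] = (3)(-2) + (-1)(2) = -8
AB[2,2] = (3)(-1) + (-1)(-2) = -1
AB[2,3] = (3)(3) + (-1)(1) = 8

AB = 
  [ -2,   8,  -9]
  [ -8,  -1,   8]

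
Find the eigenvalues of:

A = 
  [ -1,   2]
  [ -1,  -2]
λ = (-3 + i√7)/2, (-3 - i√7)/2  (≈ -1.5 + 1.323i, -1.5 - 1.323i)

tr(A) = -3, det(A) = 4
Characteristic polynomial: λ² - tr(A)λ + det(A) = λ² + 3λ + 4
λ² + 3λ + 4 = 0  ⇒  λ = (-3 ± √((3)² - 4·(4)))/2 = (-3 ± √(-7))/2
  = (-3 + i√7)/2,  (-3 - i√7)/2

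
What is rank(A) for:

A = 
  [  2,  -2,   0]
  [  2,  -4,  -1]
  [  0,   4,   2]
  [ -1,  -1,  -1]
rank(A) = 2

Row reduce:
R2 → R2 - (1)·R1
R4 → R4 + (1/2)·R1
R3 → R3 + (2)·R2
R4 → R4 - (1)·R2
REF = 
  [  2,  -2,   0]
  [  0,  -2,  -1]
  [  0,   0,   0]
  [  0,   0,   0]
Pivot columns: 1, 2 → 2 pivots.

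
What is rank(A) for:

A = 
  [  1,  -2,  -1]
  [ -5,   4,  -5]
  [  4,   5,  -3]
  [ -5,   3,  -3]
rank(A) = 3

Row reduce:
R2 → R2 + (5)·R1
R3 → R3 - (4)·R1
R4 → R4 + (5)·R1
R3 → R3 + (13/6)·R2
R4 → R4 - (7/6)·R2
R4 → R4 + (11/62)·R3
REF = 
  [    1,    -2,    -1]
  [    0,    -6,   -10]
  [    0,     0, -62/3]
  [    0,     0,     0]
Pivot columns: 1, 2, 3 → 3 pivots.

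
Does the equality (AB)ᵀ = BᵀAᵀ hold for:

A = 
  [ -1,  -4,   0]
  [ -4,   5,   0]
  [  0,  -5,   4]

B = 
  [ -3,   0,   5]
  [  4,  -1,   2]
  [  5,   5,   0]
Yes

(AB)ᵀ = 
  [-13,  32,   0]
  [  4,  -5,  25]
  [-13, -10, -10]

BᵀAᵀ = 
  [-13,  32,   0]
  [  4,  -5,  25]
  [-13, -10, -10]

Both sides are equal — this is the standard identity (AB)ᵀ = BᵀAᵀ, which holds for all A, B.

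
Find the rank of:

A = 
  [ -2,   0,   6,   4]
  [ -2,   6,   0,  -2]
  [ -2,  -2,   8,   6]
rank(A) = 2

Row reduce:
R2 → R2 - (1)·R1
R3 → R3 - (1)·R1
R3 → R3 + (1/3)·R2
REF = 
  [ -2,   0,   6,   4]
  [  0,   6,  -6,  -6]
  [  0,   0,   0,   0]
Pivot columns: 1, 2 → 2 pivots.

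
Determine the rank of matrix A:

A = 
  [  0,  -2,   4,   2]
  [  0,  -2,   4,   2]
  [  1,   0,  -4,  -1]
Row reduce:
Swap R1 ↔ R3
R3 → R3 - (1)·R2
REF = 
  [  1,   0,  -4,  -1]
  [  0,  -2,   4,   2]
  [  0,   0,   0,   0]
Pivot columns: 1, 2 → 2 pivots.

rank(A) = 2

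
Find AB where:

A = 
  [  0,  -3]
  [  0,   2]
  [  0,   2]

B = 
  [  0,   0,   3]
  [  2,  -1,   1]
AB = 
  [ -6,   3,  -3]
  [  4,  -2,   2]
  [  4,  -2,   2]

A is 3×2 and B is 2×3, so AB is 3×3. Each entry is (row of A)·(column of B):
AB[1,1] = (0)(0) + (-3)(2) = -6
AB[1,2] = (0)(0) + (-3)(-1) = 3
AB[1,3] = (0)(3) + (-3)(1) = -3
AB[2,1] = (0)(0) + (2)(2) = 4
AB[2,2] = (0)(0) + (2)(-1) = -2
AB[2,3] = (0)(3) + (2)(1) = 2
AB[3,1] = (0)(0) + (2)(2) = 4
AB[3,2] = (0)(0) + (2)(-1) = -2
AB[3,3] = (0)(3) + (2)(1) = 2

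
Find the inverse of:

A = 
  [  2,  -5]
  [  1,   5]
det(A) = (2)(5) - (-5)(1) = 15
For a 2×2 matrix, A⁻¹ = (1/det(A)) · [[d, -b], [-c, a]]
    = (1/15) · [[5, 5], [-1, 2]]

A⁻¹ = 
  [  1/3,   1/3]
  [-1/15,  2/15]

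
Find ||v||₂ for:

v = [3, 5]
5.831

||v||₂ = √((3)² + (5)²) = √34 = 5.831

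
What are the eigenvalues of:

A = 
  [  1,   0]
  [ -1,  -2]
λ = 1, -2

tr(A) = -1, det(A) = -2
Characteristic polynomial: λ² - tr(A)λ + det(A) = λ² + λ - 2
λ² + λ - 2 = (λ + 2)(λ - 1)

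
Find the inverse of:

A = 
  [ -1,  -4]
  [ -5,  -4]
det(A) = (-1)(-4) - (-4)(-5) = -16
For a 2×2 matrix, A⁻¹ = (1/det(A)) · [[d, -b], [-c, a]]
    = (-1/16) · [[-4, 4], [5, -1]]

A⁻¹ = 
  [  1/4,  -1/4]
  [-5/16,  1/16]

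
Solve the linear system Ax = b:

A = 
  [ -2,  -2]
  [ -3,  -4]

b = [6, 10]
Row reduce the augmented matrix [A|b]:
R2 → R2 - (3/2)·R1
REF = 
  [ -2,  -2,   6]
  [  0,  -1,   1]

Back-substitution:
x₂ = 1 / (-1) = -1
x₁ = (6 - (-2)(-1)) / (-2) = -2

x = [-2, -1]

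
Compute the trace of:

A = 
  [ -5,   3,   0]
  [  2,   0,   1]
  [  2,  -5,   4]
-1

tr(A) = -5 + 0 + 4 = -1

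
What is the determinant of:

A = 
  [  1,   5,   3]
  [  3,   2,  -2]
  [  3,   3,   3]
Cofactor expansion along row 1:
det(A) = (1)·((2)(3) - (-2)(3)) - (5)·((3)(3) - (-2)(3)) + (3)·((3)(3) - (2)(3))
  = (1)(12) - (5)(15) + (3)(3)
  = -54

det(A) = -54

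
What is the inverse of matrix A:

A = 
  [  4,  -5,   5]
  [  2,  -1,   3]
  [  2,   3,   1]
det(A) = (4)·((-1)(1) - (3)(3)) - (-5)·((2)(1) - (3)(2)) + (5)·((2)(3) - (-1)(2))
  = (4)(-10) - (-5)(-4) + (5)(8)
  = -20
det(A) = -20 ≠ 0, so A is invertible.

Cofactors Cᵢⱼ = (-1)ⁱ⁺ʲ·Mᵢⱼ:
C = 
  [-10,   4,   8]
  [ 20,  -6, -22]
  [-10,  -2,   6]

adj(A) = Cᵀ:
adj(A) = 
  [-10,  20, -10]
  [  4,  -6,  -2]
  [  8, -22,   6]

A⁻¹ = (-1/20) · adj(A):
A⁻¹ = 
  [  1/2,    -1,   1/2]
  [ -1/5,  3/10,  1/10]
  [ -2/5, 11/10, -3/10]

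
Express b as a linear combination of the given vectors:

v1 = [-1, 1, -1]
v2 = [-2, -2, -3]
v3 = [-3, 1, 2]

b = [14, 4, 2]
c1 = 1, c2 = -3, c3 = -3

b = 1·v1 + -3·v2 + -3·v3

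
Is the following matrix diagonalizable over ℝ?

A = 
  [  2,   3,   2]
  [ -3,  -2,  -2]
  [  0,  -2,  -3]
No

Characteristic polynomial: det(λI - A) = λ³ + 3λ² + λ + 11
By the rational root theorem any rational root is an integer dividing 11; none of those is a root, so p(λ) has no rational roots and hence (being an irreducible cubic) no repeated roots.
Discriminant of the cubic: Δ = -3856
Δ < 0 ⇒ one real eigenvalue and a complex-conjugate pair: λ ≈ -3.579, 0.2896 + 1.729i, 0.2896 - 1.729i
Has complex eigenvalues (not diagonalizable over ℝ).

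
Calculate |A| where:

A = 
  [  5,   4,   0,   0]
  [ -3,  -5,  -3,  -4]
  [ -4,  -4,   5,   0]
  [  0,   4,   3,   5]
63

Cofactor expansion along row 1: det(A) = a₁₁M₁₁ - a₁₂M₁₂ + a₁₃M₁₃ - a₁₄M₁₄

M₁₁ = det[[-5, -3, -4]; [-4, 5, 0]; [4, 3, 5]]
  = (-5)·((5)(5) - (0)(3)) - (-3)·((-4)(5) - (0)(4)) + (-4)·((-4)(3) - (5)(4))
  = (-5)(25) - (-3)(-20) + (-4)(-32)
  = -57
M₁₂ = det[[-3, -3, -4]; [-4, 5, 0]; [0, 3, 5]]
  = (-3)·((5)(5) - (0)(3)) - (-3)·((-4)(5) - (0)(0)) + (-4)·((-4)(3) - (5)(0))
  = (-3)(25) - (-3)(-20) + (-4)(-12)
  = -87
M₁₃ = det[[-3, -5, -4]; [-4, -4, 0]; [0, 4, 5]]
  = (-3)·((-4)(5) - (0)(4)) - (-5)·((-4)(5) - (0)(0)) + (-4)·((-4)(4) - (-4)(0))
  = (-3)(-20) - (-5)(-20) + (-4)(-16)
  = 24
M₁₄ = det[[-3, -5, -3]; [-4, -4, 5]; [0, 4, 3]]
  = (-3)·((-4)(3) - (5)(4)) - (-5)·((-4)(3) - (5)(0)) + (-3)·((-4)(4) - (-4)(0))
  = (-3)(-32) - (-5)(-12) + (-3)(-16)
  = 84

det(A) = (5)(-57) - (4)(-87) + (0)(24) - (0)(84) = 63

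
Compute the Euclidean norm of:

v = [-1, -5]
5.099

||v||₂ = √((-1)² + (-5)²) = √26 = 5.099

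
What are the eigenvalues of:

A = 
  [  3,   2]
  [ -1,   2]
tr(A) = 5, det(A) = 8
Characteristic polynomial: λ² - tr(A)λ + det(A) = λ² - 5λ + 8
λ² - 5λ + 8 = 0  ⇒  λ = (5 ± √((-5)² - 4·(8)))/2 = (5 ± √(-7))/2
  = (5 + i√7)/2,  (5 - i√7)/2

λ = (5 + i√7)/2, (5 - i√7)/2  (≈ 2.5 + 1.323i, 2.5 - 1.323i)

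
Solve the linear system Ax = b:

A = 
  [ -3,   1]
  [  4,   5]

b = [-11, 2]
Row reduce the augmented matrix [A|b]:
R2 → R2 + (4/3)·R1
REF = 
  [   -3,     1,   -11]
  [    0,  19/3, -38/3]

Back-substitution:
x₂ = (-38/3) / (19/3) = -2
x₁ = (-11 - (1)(-2)) / (-3) = 3

x = [3, -2]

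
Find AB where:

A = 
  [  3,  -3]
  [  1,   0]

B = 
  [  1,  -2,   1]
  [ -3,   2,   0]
A is 2×2 and B is 2×3, so AB is 2×3. Each entry is (row of A)·(column of B):
AB[1,1] = (3)(1) + (-3)(-3) = 12
AB[1,2] = (3)(-2) + (-3)(2) = -12
AB[1,3] = (3)(1) + (-3)(0) = 3
AB[2,1] = (1)(1) + (0)(-3) = 1
AB[2,2] = (1)(-2) + (0)(2) = -2
AB[2,3] = (1)(1) + (0)(0) = 1

AB = 
  [ 12, -12,   3]
  [  1,  -2,   1]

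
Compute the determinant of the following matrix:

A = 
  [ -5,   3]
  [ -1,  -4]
For a 2×2 matrix, det = ad - bc = (-5)(-4) - (3)(-1) = 23

det(A) = 23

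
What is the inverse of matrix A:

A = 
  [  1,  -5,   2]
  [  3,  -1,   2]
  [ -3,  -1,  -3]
det(A) = (1)·((-1)(-3) - (2)(-1)) - (-5)·((3)(-3) - (2)(-3)) + (2)·((3)(-1) - (-1)(-3))
  = (1)(5) - (-5)(-3) + (2)(-6)
  = -22
det(A) = -22 ≠ 0, so A is invertible.

Cofactors Cᵢⱼ = (-1)ⁱ⁺ʲ·Mᵢⱼ:
C = 
  [  5,   3,  -6]
  [-17,   3,  16]
  [ -8,   4,  14]

adj(A) = Cᵀ:
adj(A) = 
  [  5, -17,  -8]
  [  3,   3,   4]
  [ -6,  16,  14]

A⁻¹ = (-1/22) · adj(A):
A⁻¹ = 
  [-5/22, 17/22,  4/11]
  [-3/22, -3/22, -2/11]
  [ 3/11, -8/11, -7/11]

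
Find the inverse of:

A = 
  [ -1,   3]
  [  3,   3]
det(A) = (-1)(3) - (3)(3) = -12
For a 2×2 matrix, A⁻¹ = (1/det(A)) · [[d, -b], [-c, a]]
    = (-1/12) · [[3, -3], [-3, -1]]

A⁻¹ = 
  [-1/4,  1/4]
  [ 1/4, 1/12]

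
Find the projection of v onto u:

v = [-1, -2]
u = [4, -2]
v·u = (-1)(4) + (-2)(-2) = 0
u·u = (4)² + (-2)² = 20
proj_u(v) = (v·u / u·u) × u = (0/20) × u = (0) × u

proj_u(v) = [0, 0]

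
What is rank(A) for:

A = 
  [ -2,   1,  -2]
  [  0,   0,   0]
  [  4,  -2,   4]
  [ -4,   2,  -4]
Row reduce:
R3 → R3 + (2)·R1
R4 → R4 - (2)·R1
REF = 
  [ -2,   1,  -2]
  [  0,   0,   0]
  [  0,   0,   0]
  [  0,   0,   0]
Pivot columns: 1 → 1 pivot.

rank(A) = 1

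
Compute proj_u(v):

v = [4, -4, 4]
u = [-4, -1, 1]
proj_u(v) = [16/9, 4/9, -4/9]

v·u = (4)(-4) + (-4)(-1) + (4)(1) = -8
u·u = (-4)² + (-1)² + (1)² = 18
proj_u(v) = (v·u / u·u) × u = (-8/18) × u = (-4/9) × u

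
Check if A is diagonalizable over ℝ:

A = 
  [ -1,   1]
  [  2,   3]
Yes

tr(A) = 2, det(A) = -5
Characteristic polynomial: λ² - tr(A)λ + det(A) = λ² - 2λ - 5
λ² - 2λ - 5 = 0  ⇒  λ = (2 ± √((-2)² - 4·(-5)))/2 = (2 ± √(24))/2
  = 1 + √6,  1 - √6
Eigenvalues: 1 + √6, 1 - √6  (≈ 3.449, -1.449)
The two irrational eigenvalues are distinct (simple), so each has alg. mult. = geom. mult. = 1.
Sum of geometric multiplicities equals n, so A has n independent eigenvectors.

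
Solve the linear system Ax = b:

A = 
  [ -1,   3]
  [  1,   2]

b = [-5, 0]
Row reduce the augmented matrix [A|b]:
R2 → R2 + (1)·R1
REF = 
  [ -1,   3,  -5]
  [  0,   5,  -5]

Back-substitution:
x₂ = (-5) / 5 = -1
x₁ = (-5 - (3)(-1)) / (-1) = 2

x = [2, -1]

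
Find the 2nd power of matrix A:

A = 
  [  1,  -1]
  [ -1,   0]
A² = A·A:
A²[1,1] = (1)(1) + (-1)(-1) = 2
A²[1,2] = (1)(-1) + (-1)(0) = -1
A²[2,1] = (-1)(1) + (0)(-1) = -1
A²[2,2] = (-1)(-1) + (0)(0) = 1
A² = 
  [  2,  -1]
  [ -1,   1]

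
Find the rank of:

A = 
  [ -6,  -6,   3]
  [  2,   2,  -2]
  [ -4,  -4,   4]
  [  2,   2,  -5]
rank(A) = 2

Row reduce:
R2 → R2 + (1/3)·R1
R3 → R3 - (2/3)·R1
R4 → R4 + (1/3)·R1
R3 → R3 + (2)·R2
R4 → R4 - (4)·R2
REF = 
  [ -6,  -6,   3]
  [  0,   0,  -1]
  [  0,   0,   0]
  [  0,   0,   0]
Pivot columns: 1, 3 → 2 pivots.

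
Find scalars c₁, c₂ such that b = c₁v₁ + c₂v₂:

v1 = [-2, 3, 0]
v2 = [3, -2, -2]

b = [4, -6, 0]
c1 = -2, c2 = 0

b = -2·v1 + 0·v2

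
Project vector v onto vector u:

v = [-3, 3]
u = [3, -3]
v·u = (-3)(3) + (3)(-3) = -18
u·u = (3)² + (-3)² = 18
proj_u(v) = (v·u / u·u) × u = (-18/18) × u = (-1) × u

proj_u(v) = [-3, 3]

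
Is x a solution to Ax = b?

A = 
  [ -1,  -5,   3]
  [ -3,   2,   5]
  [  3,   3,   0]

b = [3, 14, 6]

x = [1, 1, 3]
Yes

Ax = [3, 14, 6] = b ✓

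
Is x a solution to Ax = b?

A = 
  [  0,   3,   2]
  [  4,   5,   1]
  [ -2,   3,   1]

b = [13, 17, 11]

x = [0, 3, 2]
Yes

Ax = [13, 17, 11] = b ✓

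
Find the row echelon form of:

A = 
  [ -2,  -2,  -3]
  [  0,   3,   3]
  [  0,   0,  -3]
Row operations:
No row operations needed (already in echelon form).

Resulting echelon form:
REF = 
  [ -2,  -2,  -3]
  [  0,   3,   3]
  [  0,   0,  -3]

Rank = 3 (number of non-zero pivot rows).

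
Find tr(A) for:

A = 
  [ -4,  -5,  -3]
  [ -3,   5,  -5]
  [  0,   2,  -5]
-4

tr(A) = -4 + 5 + -5 = -4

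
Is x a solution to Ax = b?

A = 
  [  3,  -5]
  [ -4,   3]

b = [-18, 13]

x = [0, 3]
No

Ax = [-15, 9] ≠ b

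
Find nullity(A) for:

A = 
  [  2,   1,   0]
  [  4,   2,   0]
nullity(A) = 2

Row reduce:
R2 → R2 - (2)·R1
REF = 
  [  2,   1,   0]
  [  0,   0,   0]
Pivot columns: 1 → 1 pivot.
rank(A) = 1, so nullity(A) = 3 - 1 = 2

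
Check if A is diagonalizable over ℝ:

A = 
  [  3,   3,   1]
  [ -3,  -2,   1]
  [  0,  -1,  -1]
No

Characteristic polynomial: det(λI - A) = λ³ + 3λ - 3
By the rational root theorem any rational root is an integer dividing 3; none of those is a root, so p(λ) has no rational roots and hence (being an irreducible cubic) no repeated roots.
Discriminant of the cubic: Δ = -351
Δ < 0 ⇒ one real eigenvalue and a complex-conjugate pair: λ ≈ -0.4089 + 1.871i, -0.4089 - 1.871i, 0.8177
Has complex eigenvalues (not diagonalizable over ℝ).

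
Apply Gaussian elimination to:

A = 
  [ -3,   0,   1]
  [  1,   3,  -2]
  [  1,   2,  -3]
Row operations:
R2 → R2 + (1/3)·R1
R3 → R3 + (1/3)·R1
R3 → R3 - (2/3)·R2

Resulting echelon form:
REF = 
  [   -3,     0,     1]
  [    0,     3,  -5/3]
  [    0,     0, -14/9]

Rank = 3 (number of non-zero pivot rows).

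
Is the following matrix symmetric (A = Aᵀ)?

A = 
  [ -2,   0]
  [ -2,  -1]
No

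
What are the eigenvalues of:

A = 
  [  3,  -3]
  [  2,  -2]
tr(A) = 1, det(A) = 0
Characteristic polynomial: λ² - tr(A)λ + det(A) = λ² - λ
λ² - λ = λ(λ - 1)

λ = 1, 0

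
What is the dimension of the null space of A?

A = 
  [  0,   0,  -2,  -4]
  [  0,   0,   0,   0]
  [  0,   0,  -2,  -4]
nullity(A) = 3

Row reduce:
R3 → R3 - (1)·R1
REF = 
  [  0,   0,  -2,  -4]
  [  0,   0,   0,   0]
  [  0,   0,   0,   0]
Pivot columns: 3 → 1 pivot.
rank(A) = 1, so nullity(A) = 4 - 1 = 3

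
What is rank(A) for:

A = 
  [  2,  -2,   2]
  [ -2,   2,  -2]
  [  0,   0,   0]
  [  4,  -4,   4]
Row reduce:
R2 → R2 + (1)·R1
R4 → R4 - (2)·R1
REF = 
  [  2,  -2,   2]
  [  0,   0,   0]
  [  0,   0,   0]
  [  0,   0,   0]
Pivot columns: 1 → 1 pivot.

rank(A) = 1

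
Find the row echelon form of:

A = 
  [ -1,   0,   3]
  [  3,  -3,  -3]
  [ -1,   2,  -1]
Row operations:
R2 → R2 + (3)·R1
R3 → R3 - (1)·R1
R3 → R3 + (2/3)·R2

Resulting echelon form:
REF = 
  [ -1,   0,   3]
  [  0,  -3,   6]
  [  0,   0,   0]

Rank = 2 (number of non-zero pivot rows).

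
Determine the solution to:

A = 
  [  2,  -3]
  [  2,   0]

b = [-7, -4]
x = [-2, 1]

Row reduce the augmented matrix [A|b]:
R2 → R2 - (1)·R1
REF = 
  [  2,  -3,  -7]
  [  0,   3,   3]

Back-substitution:
x₂ = 3 / 3 = 1
x₁ = (-7 - (-3)(1)) / 2 = -2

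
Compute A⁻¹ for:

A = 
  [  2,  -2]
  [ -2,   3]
det(A) = (2)(3) - (-2)(-2) = 2
For a 2×2 matrix, A⁻¹ = (1/det(A)) · [[d, -b], [-c, a]]
    = (1/2) · [[3, 2], [2, 2]]

A⁻¹ = 
  [3/2,   1]
  [  1,   1]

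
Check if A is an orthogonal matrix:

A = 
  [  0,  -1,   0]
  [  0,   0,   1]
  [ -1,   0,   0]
Yes

AᵀA = 
  [  1,   0,   0]
  [  0,   1,   0]
  [  0,   0,   1]
= I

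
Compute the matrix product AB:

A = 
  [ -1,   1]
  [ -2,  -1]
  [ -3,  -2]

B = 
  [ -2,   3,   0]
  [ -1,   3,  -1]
AB = 
  [  1,   0,  -1]
  [  5,  -9,   1]
  [  8, -15,   2]

A is 3×2 and B is 2×3, so AB is 3×3. Each entry is (row of A)·(column of B):
AB[1,1] = (-1)(-2) + (1)(-1) = 1
AB[1,2] = (-1)(3) + (1)(3) = 0
AB[1,3] = (-1)(0) + (1)(-1) = -1
AB[2,1] = (-2)(-2) + (-1)(-1) = 5
AB[2,2] = (-2)(3) + (-1)(3) = -9
AB[2,3] = (-2)(0) + (-1)(-1) = 1
AB[3,1] = (-3)(-2) + (-2)(-1) = 8
AB[3,2] = (-3)(3) + (-2)(3) = -15
AB[3,3] = (-3)(0) + (-2)(-1) = 2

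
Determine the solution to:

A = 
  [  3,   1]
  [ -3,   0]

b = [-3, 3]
x = [-1, 0]

Row reduce the augmented matrix [A|b]:
R2 → R2 + (1)·R1
REF = 
  [  3,   1,  -3]
  [  0,   1,   0]

Back-substitution:
x₂ = 0 / 1 = 0
x₁ = (-3 - (1)(0)) / 3 = -1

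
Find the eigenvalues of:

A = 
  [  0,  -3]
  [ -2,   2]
tr(A) = 2, det(A) = -6
Characteristic polynomial: λ² - tr(A)λ + det(A) = λ² - 2λ - 6
λ² - 2λ - 6 = 0  ⇒  λ = (2 ± √((-2)² - 4·(-6)))/2 = (2 ± √(28))/2
  = 1 + √7,  1 - √7

λ = 1 + √7, 1 - √7  (≈ 3.646, -1.646)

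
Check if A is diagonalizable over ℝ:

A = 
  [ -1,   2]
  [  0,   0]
Yes

tr(A) = -1, det(A) = 0
Characteristic polynomial: λ² - tr(A)λ + det(A) = λ² + λ
λ² + λ = λ(λ + 1)
Eigenvalues: 0, -1
λ=-1: alg. mult. = 1, geom. mult. = 2 - rank(A - (-1)I) = 2 - 1 = 1
λ=0: alg. mult. = 1, geom. mult. = 2 - rank(A - (0)I) = 2 - 1 = 1
Sum of geometric multiplicities equals n, so A has n independent eigenvectors.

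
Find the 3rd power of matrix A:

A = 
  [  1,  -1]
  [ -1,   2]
A^3 = 
  [  5,  -8]
  [ -8,  13]

A² = A·A:
A²[1,1] = (1)(1) + (-1)(-1) = 2
A²[1,2] = (1)(-1) + (-1)(2) = -3
A²[2,1] = (-1)(1) + (2)(-1) = -3
A²[2,2] = (-1)(-1) + (2)(2) = 5
A² = 
  [  2,  -3]
  [ -3,   5]

A^3 = A^2·A:
A^3[1,1] = (2)(1) + (-3)(-1) = 5
A^3[1,2] = (2)(-1) + (-3)(2) = -8
A^3[2,1] = (-3)(1) + (5)(-1) = -8
A^3[2,2] = (-3)(-1) + (5)(2) = 13
A^3 = 
  [  5,  -8]
  [ -8,  13]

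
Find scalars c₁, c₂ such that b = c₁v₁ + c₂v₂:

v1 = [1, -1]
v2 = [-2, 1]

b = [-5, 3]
c1 = -1, c2 = 2

b = -1·v1 + 2·v2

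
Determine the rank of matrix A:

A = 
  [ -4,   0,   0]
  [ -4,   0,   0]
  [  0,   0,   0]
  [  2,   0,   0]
Row reduce:
R2 → R2 - (1)·R1
R4 → R4 + (1/2)·R1
REF = 
  [ -4,   0,   0]
  [  0,   0,   0]
  [  0,   0,   0]
  [  0,   0,   0]
Pivot columns: 1 → 1 pivot.

rank(A) = 1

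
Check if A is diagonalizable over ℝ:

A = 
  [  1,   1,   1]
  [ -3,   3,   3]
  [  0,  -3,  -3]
No

Characteristic polynomial: det(λI - A) = λ³ - λ² + 3λ
The constant term is 0, so λ = 0 is a root: p(λ) = λ(λ² - λ + 3)
λ² - λ + 3 = 0  ⇒  λ = (1 ± √((-1)² - 4·(3)))/2 = (1 ± √(-11))/2
  = (1 + i√11)/2,  (1 - i√11)/2
Eigenvalues: 0, (1 + i√11)/2, (1 - i√11)/2  (≈ 0, 0.5 + 1.658i, 0.5 - 1.658i)
Has complex eigenvalues (not diagonalizable over ℝ).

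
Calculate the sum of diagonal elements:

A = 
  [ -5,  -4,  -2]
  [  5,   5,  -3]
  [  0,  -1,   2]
2

tr(A) = -5 + 5 + 2 = 2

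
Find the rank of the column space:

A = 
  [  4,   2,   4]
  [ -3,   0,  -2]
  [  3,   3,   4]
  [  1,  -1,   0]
dim(Col(A)) = 2

Row reduce:
R2 → R2 + (3/4)·R1
R3 → R3 - (3/4)·R1
R4 → R4 - (1/4)·R1
R3 → R3 - (1)·R2
R4 → R4 + (1)·R2
REF = 
  [  4,   2,   4]
  [  0, 3/2,   1]
  [  0,   0,   0]
  [  0,   0,   0]
Pivot columns: 1, 2 → 2 pivots.
dim(Col(A)) = number of pivot columns = 2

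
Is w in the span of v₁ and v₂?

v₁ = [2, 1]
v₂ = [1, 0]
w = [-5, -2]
Yes

Form the augmented matrix and row-reduce:
[v₁|v₂|w] = 
  [  2,   1,  -5]
  [  1,   0,  -2]
R2 → R2 - (1/2)·R1
REF = 
  [   2,    1,   -5]
  [   0, -1/2,  1/2]

No row of the form [0 0 | nonzero], so the system is consistent. Back-substitution gives c₁ = -2, c₂ = -1: w = (-2)·v₁ + (-1)·v₂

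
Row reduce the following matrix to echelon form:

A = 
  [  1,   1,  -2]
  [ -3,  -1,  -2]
Row operations:
R2 → R2 + (3)·R1

Resulting echelon form:
REF = 
  [  1,   1,  -2]
  [  0,   2,  -8]

Rank = 2 (number of non-zero pivot rows).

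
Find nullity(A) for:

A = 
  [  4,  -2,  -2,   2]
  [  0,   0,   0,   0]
nullity(A) = 3

Row reduce:
(no row operations needed)
REF = 
  [  4,  -2,  -2,   2]
  [  0,   0,   0,   0]
Pivot columns: 1 → 1 pivot.
rank(A) = 1, so nullity(A) = 4 - 1 = 3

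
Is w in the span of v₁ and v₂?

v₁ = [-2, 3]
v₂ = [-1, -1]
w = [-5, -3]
Yes

Form the augmented matrix and row-reduce:
[v₁|v₂|w] = 
  [ -2,  -1,  -5]
  [  3,  -1,  -3]
R2 → R2 + (3/2)·R1
REF = 
  [   -2,    -1,    -5]
  [    0,  -5/2, -21/2]

No row of the form [0 0 | nonzero], so the system is consistent. Back-substitution gives c₁ = 2/5, c₂ = 21/5: w = (2/5)·v₁ + (21/5)·v₂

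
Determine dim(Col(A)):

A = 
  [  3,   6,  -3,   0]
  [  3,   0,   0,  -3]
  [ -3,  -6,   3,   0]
Row reduce:
R2 → R2 - (1)·R1
R3 → R3 + (1)·R1
REF = 
  [  3,   6,  -3,   0]
  [  0,  -6,   3,  -3]
  [  0,   0,   0,   0]
Pivot columns: 1, 2 → 2 pivots.
dim(Col(A)) = number of pivot columns = 2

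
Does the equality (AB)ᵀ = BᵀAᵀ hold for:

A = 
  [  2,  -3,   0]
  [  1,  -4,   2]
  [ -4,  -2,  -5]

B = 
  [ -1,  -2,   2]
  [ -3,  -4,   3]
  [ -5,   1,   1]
Yes

(AB)ᵀ = 
  [  7,   1,  35]
  [  8,  16,  11]
  [ -5,  -8, -19]

BᵀAᵀ = 
  [  7,   1,  35]
  [  8,  16,  11]
  [ -5,  -8, -19]

Both sides are equal — this is the standard identity (AB)ᵀ = BᵀAᵀ, which holds for all A, B.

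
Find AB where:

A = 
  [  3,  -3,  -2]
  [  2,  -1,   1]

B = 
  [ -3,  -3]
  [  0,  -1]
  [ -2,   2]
A is 2×3 and B is 3×2, so AB is 2×2. Each entry is (row of A)·(column of B):
AB[1,1] = (3)(-3) + (-3)(0) + (-2)(-2) = -5
AB[1,2] = (3)(-3) + (-3)(-1) + (-2)(2) = -10
AB[2,1] = (2)(-3) + (-1)(0) + (1)(-2) = -8
AB[2,2] = (2)(-3) + (-1)(-1) + (1)(2) = -3

AB = 
  [ -5, -10]
  [ -8,  -3]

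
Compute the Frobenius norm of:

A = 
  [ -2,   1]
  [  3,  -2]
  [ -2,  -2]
||A||_F = 5.099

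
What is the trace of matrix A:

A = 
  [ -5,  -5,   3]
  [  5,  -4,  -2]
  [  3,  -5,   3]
-6

tr(A) = -5 + -4 + 3 = -6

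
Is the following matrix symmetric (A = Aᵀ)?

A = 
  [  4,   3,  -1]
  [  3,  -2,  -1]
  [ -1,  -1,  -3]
Yes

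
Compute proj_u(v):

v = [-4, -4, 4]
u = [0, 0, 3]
proj_u(v) = [0, 0, 4]

v·u = (-4)(0) + (-4)(0) + (4)(3) = 12
u·u = (0)² + (0)² + (3)² = 9
proj_u(v) = (v·u / u·u) × u = (12/9) × u = (4/3) × u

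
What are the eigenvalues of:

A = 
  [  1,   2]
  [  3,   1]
tr(A) = 2, det(A) = -5
Characteristic polynomial: λ² - tr(A)λ + det(A) = λ² - 2λ - 5
λ² - 2λ - 5 = 0  ⇒  λ = (2 ± √((-2)² - 4·(-5)))/2 = (2 ± √(24))/2
  = 1 + √6,  1 - √6

λ = 1 + √6, 1 - √6  (≈ 3.449, -1.449)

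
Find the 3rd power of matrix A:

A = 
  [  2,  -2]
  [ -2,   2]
A^3 = 
  [ 32, -32]
  [-32,  32]

A² = A·A:
A²[1,1] = (2)(2) + (-2)(-2) = 8
A²[1,2] = (2)(-2) + (-2)(2) = -8
A²[2,1] = (-2)(2) + (2)(-2) = -8
A²[2,2] = (-2)(-2) + (2)(2) = 8
A² = 
  [  8,  -8]
  [ -8,   8]

A^3 = A^2·A:
A^3[1,1] = (8)(2) + (-8)(-2) = 32
A^3[1,2] = (8)(-2) + (-8)(2) = -32
A^3[2,1] = (-8)(2) + (8)(-2) = -32
A^3[2,2] = (-8)(-2) + (8)(2) = 32
A^3 = 
  [ 32, -32]
  [-32,  32]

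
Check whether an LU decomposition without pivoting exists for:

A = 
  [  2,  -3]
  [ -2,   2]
Yes.
A[1,1] = 2 ≠ 0, so Gaussian elimination proceeds without a row swap: multiplier ℓ₂₁ = (-2)/(2) = -1, and U[2,2] = 2 - (-1)(-3) = -1.
L = 
  [  1,   0]
  [ -1,   1]
U = 
  [  2,  -3]
  [  0,  -1]
Check row 2 of LU: [(-1)(2), (-1)(-3) + (-1)] = [-2, 2] = row 2 of A ✓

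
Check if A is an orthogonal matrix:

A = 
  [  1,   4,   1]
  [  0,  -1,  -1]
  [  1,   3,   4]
No

AᵀA = 
  [  2,   7,   5]
  [  7,  26,  17]
  [  5,  17,  18]
≠ I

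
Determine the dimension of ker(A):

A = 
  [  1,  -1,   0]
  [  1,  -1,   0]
nullity(A) = 2

Row reduce:
R2 → R2 - (1)·R1
REF = 
  [  1,  -1,   0]
  [  0,   0,   0]
Pivot columns: 1 → 1 pivot.
rank(A) = 1, so nullity(A) = 3 - 1 = 2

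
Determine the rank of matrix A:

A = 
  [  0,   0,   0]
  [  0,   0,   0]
Row reduce:
(no row operations needed)
REF = 
  [  0,   0,   0]
  [  0,   0,   0]
Pivot columns: none → 0 pivots.

rank(A) = 0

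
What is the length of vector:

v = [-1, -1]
1.414

||v||₂ = √((-1)² + (-1)²) = √2 = 1.414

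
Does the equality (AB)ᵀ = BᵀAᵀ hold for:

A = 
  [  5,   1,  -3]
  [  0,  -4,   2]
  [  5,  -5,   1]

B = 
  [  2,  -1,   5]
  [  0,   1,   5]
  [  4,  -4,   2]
Yes

(AB)ᵀ = 
  [ -2,   8,  14]
  [  8, -12, -14]
  [ 24, -16,   2]

BᵀAᵀ = 
  [ -2,   8,  14]
  [  8, -12, -14]
  [ 24, -16,   2]

Both sides are equal — this is the standard identity (AB)ᵀ = BᵀAᵀ, which holds for all A, B.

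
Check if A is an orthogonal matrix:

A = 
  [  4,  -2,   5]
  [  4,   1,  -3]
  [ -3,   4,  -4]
No

AᵀA = 
  [ 41, -16,  20]
  [-16,  21, -29]
  [ 20, -29,  50]
≠ I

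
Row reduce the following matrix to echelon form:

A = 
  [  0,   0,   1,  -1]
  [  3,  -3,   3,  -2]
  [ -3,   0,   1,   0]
Row operations:
Swap R1 ↔ R2
R3 → R3 + (1)·R1
Swap R2 ↔ R3

Resulting echelon form:
REF = 
  [  3,  -3,   3,  -2]
  [  0,  -3,   4,  -2]
  [  0,   0,   1,  -1]

Rank = 3 (number of non-zero pivot rows).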